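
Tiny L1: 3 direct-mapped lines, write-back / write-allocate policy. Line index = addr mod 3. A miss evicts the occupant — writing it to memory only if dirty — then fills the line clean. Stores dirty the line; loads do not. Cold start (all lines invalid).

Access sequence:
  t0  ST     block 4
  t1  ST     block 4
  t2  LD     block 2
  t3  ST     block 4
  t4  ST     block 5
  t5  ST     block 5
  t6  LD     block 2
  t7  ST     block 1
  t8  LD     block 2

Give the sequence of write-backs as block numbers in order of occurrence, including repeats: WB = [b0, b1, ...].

WB = [5, 4]

0: W B4 -> L1 miss  d=D]
1: W B4 -> L1 hit  d=D]
2: R B2 -> L2 miss  d=-]
3: W B4 -> L1 hit  d=D]
4: W B5 -> L2 miss  d=D]
5: W B5 -> L2 hit  d=D]
6: R B2 -> L2 miss wb->B5  d=-]
7: W B1 -> L1 miss wb->B4  d=D]
8: R B2 -> L2 hit  d=-]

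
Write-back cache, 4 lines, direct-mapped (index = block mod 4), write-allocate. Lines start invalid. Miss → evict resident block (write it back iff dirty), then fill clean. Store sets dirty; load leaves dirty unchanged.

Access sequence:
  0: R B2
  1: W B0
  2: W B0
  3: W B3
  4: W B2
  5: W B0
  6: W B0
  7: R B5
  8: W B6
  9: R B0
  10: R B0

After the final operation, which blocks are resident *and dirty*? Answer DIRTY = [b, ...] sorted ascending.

0: R B2 → L2 miss [-]
1: W B0 → L0 miss [D]
2: W B0 → L0 hit [D]
3: W B3 → L3 miss [D]
4: W B2 → L2 hit [D]
5: W B0 → L0 hit [D]
6: W B0 → L0 hit [D]
7: R B5 → L1 miss [-]
8: W B6 → L2 miss wb→B2 [D]
9: R B0 → L0 hit [D]
10: R B0 → L0 hit [D]

DIRTY = [0, 3, 6]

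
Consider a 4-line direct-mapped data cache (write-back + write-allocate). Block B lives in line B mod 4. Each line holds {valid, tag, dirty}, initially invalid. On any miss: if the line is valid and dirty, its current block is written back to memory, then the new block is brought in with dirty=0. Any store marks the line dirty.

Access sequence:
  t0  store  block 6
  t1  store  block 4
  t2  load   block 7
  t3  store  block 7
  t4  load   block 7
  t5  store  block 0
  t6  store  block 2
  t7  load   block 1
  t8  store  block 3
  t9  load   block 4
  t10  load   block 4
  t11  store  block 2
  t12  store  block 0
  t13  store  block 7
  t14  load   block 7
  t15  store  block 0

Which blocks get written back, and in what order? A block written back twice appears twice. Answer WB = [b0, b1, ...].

WB = [4, 6, 7, 0, 3]

0: W B6 -> L2 miss  d=D]
1: W B4 -> L0 miss  d=D]
2: R B7 -> L3 miss  d=-]
3: W B7 -> L3 hit  d=D]
4: R B7 -> L3 hit  d=D]
5: W B0 -> L0 miss wb->B4  d=D]
6: W B2 -> L2 miss wb->B6  d=D]
7: R B1 -> L1 miss  d=-]
8: W B3 -> L3 miss wb->B7  d=D]
9: R B4 -> L0 miss wb->B0  d=-]
10: R B4 -> L0 hit  d=-]
11: W B2 -> L2 hit  d=D]
12: W B0 -> L0 miss  d=D]
13: W B7 -> L3 miss wb->B3  d=D]
14: R B7 -> L3 hit  d=D]
15: W B0 -> L0 hit  d=D]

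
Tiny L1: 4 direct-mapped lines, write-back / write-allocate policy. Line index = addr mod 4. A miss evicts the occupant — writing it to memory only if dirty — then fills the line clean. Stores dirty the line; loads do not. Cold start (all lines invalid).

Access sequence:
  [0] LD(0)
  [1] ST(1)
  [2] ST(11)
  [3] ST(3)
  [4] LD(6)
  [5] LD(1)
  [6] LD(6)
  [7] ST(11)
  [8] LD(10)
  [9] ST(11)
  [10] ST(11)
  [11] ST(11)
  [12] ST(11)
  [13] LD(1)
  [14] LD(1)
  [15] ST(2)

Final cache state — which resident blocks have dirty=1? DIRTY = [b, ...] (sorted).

0: R B0 → L0 miss [-]
1: W B1 → L1 miss [D]
2: W B11 → L3 miss [D]
3: W B3 → L3 miss wb→B11 [D]
4: R B6 → L2 miss [-]
5: R B1 → L1 hit [D]
6: R B6 → L2 hit [-]
7: W B11 → L3 miss wb→B3 [D]
8: R B10 → L2 miss [-]
9: W B11 → L3 hit [D]
10: W B11 → L3 hit [D]
11: W B11 → L3 hit [D]
12: W B11 → L3 hit [D]
13: R B1 → L1 hit [D]
14: R B1 → L1 hit [D]
15: W B2 → L2 miss [D]

DIRTY = [1, 2, 11]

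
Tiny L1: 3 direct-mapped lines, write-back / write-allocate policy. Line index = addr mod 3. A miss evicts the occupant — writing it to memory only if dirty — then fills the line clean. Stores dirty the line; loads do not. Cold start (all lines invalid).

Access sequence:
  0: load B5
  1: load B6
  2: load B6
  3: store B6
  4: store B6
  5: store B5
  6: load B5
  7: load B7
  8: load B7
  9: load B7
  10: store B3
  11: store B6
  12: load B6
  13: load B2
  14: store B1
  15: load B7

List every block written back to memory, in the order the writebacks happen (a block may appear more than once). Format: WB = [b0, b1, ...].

WB = [6, 3, 5, 1]

0: R B5 → L2 miss [-]
1: R B6 → L0 miss [-]
2: R B6 → L0 hit [-]
3: W B6 → L0 hit [D]
4: W B6 → L0 hit [D]
5: W B5 → L2 hit [D]
6: R B5 → L2 hit [D]
7: R B7 → L1 miss [-]
8: R B7 → L1 hit [-]
9: R B7 → L1 hit [-]
10: W B3 → L0 miss wb→B6 [D]
11: W B6 → L0 miss wb→B3 [D]
12: R B6 → L0 hit [D]
13: R B2 → L2 miss wb→B5 [-]
14: W B1 → L1 miss [D]
15: R B7 → L1 miss wb→B1 [-]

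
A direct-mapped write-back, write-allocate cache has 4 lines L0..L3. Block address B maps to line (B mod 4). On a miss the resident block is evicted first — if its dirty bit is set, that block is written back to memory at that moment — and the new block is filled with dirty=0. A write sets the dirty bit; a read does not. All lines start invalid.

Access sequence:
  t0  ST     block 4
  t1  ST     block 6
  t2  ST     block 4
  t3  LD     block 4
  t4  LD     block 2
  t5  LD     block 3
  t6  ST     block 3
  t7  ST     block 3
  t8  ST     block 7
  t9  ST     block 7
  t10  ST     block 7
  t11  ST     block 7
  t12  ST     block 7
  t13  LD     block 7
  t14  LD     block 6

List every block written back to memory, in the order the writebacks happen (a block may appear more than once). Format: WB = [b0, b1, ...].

  0 | W B4 → L0 miss [D]
  1 | W B6 → L2 miss [D]
  2 | W B4 → L0 hit [D]
  3 | R B4 → L0 hit [D]
  4 | R B2 → L2 miss wb→B6 [-]
  5 | R B3 → L3 miss [-]
  6 | W B3 → L3 hit [D]
  7 | W B3 → L3 hit [D]
  8 | W B7 → L3 miss wb→B3 [D]
  9 | W B7 → L3 hit [D]
  10 | W B7 → L3 hit [D]
  11 | W B7 → L3 hit [D]
  12 | W B7 → L3 hit [D]
  13 | R B7 → L3 hit [D]
  14 | R B6 → L2 miss [-]

WB = [6, 3]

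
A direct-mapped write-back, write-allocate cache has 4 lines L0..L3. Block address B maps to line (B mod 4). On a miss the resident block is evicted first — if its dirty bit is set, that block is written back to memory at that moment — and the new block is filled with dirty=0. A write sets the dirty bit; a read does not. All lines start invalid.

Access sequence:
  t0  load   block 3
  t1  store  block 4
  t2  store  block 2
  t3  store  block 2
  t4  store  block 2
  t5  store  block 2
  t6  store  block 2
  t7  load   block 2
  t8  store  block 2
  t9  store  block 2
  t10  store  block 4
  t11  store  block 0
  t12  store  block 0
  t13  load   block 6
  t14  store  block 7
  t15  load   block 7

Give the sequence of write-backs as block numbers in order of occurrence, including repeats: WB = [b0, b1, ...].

0: R B3 → L3 miss [-]
1: W B4 → L0 miss [D]
2: W B2 → L2 miss [D]
3: W B2 → L2 hit [D]
4: W B2 → L2 hit [D]
5: W B2 → L2 hit [D]
6: W B2 → L2 hit [D]
7: R B2 → L2 hit [D]
8: W B2 → L2 hit [D]
9: W B2 → L2 hit [D]
10: W B4 → L0 hit [D]
11: W B0 → L0 miss wb→B4 [D]
12: W B0 → L0 hit [D]
13: R B6 → L2 miss wb→B2 [-]
14: W B7 → L3 miss [D]
15: R B7 → L3 hit [D]

WB = [4, 2]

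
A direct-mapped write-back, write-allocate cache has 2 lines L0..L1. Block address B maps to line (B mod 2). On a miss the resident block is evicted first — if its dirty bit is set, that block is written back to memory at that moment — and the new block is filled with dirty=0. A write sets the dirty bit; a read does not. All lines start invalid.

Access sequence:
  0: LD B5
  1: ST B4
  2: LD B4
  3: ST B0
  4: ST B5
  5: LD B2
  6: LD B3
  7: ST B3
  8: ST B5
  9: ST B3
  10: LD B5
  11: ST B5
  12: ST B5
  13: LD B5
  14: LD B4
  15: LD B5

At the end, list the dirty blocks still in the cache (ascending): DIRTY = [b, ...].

DIRTY = [5]

  0 | R B5 → L1 miss [-]
  1 | W B4 → L0 miss [D]
  2 | R B4 → L0 hit [D]
  3 | W B0 → L0 miss wb→B4 [D]
  4 | W B5 → L1 hit [D]
  5 | R B2 → L0 miss wb→B0 [-]
  6 | R B3 → L1 miss wb→B5 [-]
  7 | W B3 → L1 hit [D]
  8 | W B5 → L1 miss wb→B3 [D]
  9 | W B3 → L1 miss wb→B5 [D]
  10 | R B5 → L1 miss wb→B3 [-]
  11 | W B5 → L1 hit [D]
  12 | W B5 → L1 hit [D]
  13 | R B5 → L1 hit [D]
  14 | R B4 → L0 miss [-]
  15 | R B5 → L1 hit [D]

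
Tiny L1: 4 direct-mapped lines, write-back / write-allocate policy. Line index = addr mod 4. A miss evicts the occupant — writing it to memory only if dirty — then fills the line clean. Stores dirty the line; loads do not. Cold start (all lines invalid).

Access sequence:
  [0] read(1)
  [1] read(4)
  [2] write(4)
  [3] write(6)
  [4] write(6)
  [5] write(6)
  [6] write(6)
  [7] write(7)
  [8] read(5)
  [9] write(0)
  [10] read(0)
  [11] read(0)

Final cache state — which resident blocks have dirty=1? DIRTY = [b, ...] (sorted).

DIRTY = [0, 6, 7]

0: R B1 -> L1 miss  d=-]
1: R B4 -> L0 miss  d=-]
2: W B4 -> L0 hit  d=D]
3: W B6 -> L2 miss  d=D]
4: W B6 -> L2 hit  d=D]
5: W B6 -> L2 hit  d=D]
6: W B6 -> L2 hit  d=D]
7: W B7 -> L3 miss  d=D]
8: R B5 -> L1 miss  d=-]
9: W B0 -> L0 miss wb->B4  d=D]
10: R B0 -> L0 hit  d=D]
11: R B0 -> L0 hit  d=D]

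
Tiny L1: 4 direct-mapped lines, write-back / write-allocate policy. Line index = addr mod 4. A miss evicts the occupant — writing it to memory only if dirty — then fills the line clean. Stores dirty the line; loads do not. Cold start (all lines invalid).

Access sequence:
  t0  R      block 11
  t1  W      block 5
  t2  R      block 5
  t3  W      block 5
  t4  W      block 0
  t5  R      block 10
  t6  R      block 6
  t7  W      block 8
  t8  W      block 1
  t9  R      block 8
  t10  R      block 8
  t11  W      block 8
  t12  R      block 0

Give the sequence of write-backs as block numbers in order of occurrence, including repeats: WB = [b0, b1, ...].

0: R B11 → L3 miss [-]
1: W B5 → L1 miss [D]
2: R B5 → L1 hit [D]
3: W B5 → L1 hit [D]
4: W B0 → L0 miss [D]
5: R B10 → L2 miss [-]
6: R B6 → L2 miss [-]
7: W B8 → L0 miss wb→B0 [D]
8: W B1 → L1 miss wb→B5 [D]
9: R B8 → L0 hit [D]
10: R B8 → L0 hit [D]
11: W B8 → L0 hit [D]
12: R B0 → L0 miss wb→B8 [-]

WB = [0, 5, 8]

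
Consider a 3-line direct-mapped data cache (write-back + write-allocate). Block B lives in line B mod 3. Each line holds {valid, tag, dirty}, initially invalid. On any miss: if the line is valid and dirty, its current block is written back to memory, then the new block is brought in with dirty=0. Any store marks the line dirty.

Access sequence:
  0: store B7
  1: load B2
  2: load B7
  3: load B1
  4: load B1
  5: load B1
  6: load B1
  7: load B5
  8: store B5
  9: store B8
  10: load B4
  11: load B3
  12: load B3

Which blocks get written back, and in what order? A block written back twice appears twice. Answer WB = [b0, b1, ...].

  0 | W B7 → L1 miss [D]
  1 | R B2 → L2 miss [-]
  2 | R B7 → L1 hit [D]
  3 | R B1 → L1 miss wb→B7 [-]
  4 | R B1 → L1 hit [-]
  5 | R B1 → L1 hit [-]
  6 | R B1 → L1 hit [-]
  7 | R B5 → L2 miss [-]
  8 | W B5 → L2 hit [D]
  9 | W B8 → L2 miss wb→B5 [D]
  10 | R B4 → L1 miss [-]
  11 | R B3 → L0 miss [-]
  12 | R B3 → L0 hit [-]

WB = [7, 5]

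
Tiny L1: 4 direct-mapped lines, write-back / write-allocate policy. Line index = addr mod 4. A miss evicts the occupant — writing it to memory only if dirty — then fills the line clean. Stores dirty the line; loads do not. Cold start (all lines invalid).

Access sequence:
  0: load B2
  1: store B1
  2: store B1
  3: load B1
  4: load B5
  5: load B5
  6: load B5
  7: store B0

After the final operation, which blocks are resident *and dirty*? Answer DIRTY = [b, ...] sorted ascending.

  0 | R B2 → L2 miss [-]
  1 | W B1 → L1 miss [D]
  2 | W B1 → L1 hit [D]
  3 | R B1 → L1 hit [D]
  4 | R B5 → L1 miss wb→B1 [-]
  5 | R B5 → L1 hit [-]
  6 | R B5 → L1 hit [-]
  7 | W B0 → L0 miss [D]

DIRTY = [0]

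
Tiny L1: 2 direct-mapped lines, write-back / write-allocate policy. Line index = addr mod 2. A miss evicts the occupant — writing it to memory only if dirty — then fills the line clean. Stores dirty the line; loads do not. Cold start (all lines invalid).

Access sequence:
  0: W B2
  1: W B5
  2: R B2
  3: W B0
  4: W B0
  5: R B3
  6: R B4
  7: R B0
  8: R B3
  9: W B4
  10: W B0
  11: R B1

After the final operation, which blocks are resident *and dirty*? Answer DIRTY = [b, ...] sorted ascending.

DIRTY = [0]

  0 | W B2 → L0 miss [D]
  1 | W B5 → L1 miss [D]
  2 | R B2 → L0 hit [D]
  3 | W B0 → L0 miss wb→B2 [D]
  4 | W B0 → L0 hit [D]
  5 | R B3 → L1 miss wb→B5 [-]
  6 | R B4 → L0 miss wb→B0 [-]
  7 | R B0 → L0 miss [-]
  8 | R B3 → L1 hit [-]
  9 | W B4 → L0 miss [D]
  10 | W B0 → L0 miss wb→B4 [D]
  11 | R B1 → L1 miss [-]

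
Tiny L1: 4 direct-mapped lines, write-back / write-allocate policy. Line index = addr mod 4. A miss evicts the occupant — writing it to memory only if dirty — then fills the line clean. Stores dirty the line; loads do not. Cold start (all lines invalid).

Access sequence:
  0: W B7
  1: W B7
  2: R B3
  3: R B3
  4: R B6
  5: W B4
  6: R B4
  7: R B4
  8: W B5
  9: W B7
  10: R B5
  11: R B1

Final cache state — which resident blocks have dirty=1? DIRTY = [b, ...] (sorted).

0: W B7 -> L3 miss  d=D]
1: W B7 -> L3 hit  d=D]
2: R B3 -> L3 miss wb->B7  d=-]
3: R B3 -> L3 hit  d=-]
4: R B6 -> L2 miss  d=-]
5: W B4 -> L0 miss  d=D]
6: R B4 -> L0 hit  d=D]
7: R B4 -> L0 hit  d=D]
8: W B5 -> L1 miss  d=D]
9: W B7 -> L3 miss  d=D]
10: R B5 -> L1 hit  d=D]
11: R B1 -> L1 miss wb->B5  d=-]

DIRTY = [4, 7]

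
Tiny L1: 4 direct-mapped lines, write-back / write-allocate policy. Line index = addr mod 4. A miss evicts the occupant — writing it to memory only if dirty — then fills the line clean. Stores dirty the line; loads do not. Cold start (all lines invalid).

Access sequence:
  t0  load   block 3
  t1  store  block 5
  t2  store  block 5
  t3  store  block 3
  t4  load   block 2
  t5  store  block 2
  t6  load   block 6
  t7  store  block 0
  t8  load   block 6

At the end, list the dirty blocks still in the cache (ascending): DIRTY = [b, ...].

0: R B3 → L3 miss [-]
1: W B5 → L1 miss [D]
2: W B5 → L1 hit [D]
3: W B3 → L3 hit [D]
4: R B2 → L2 miss [-]
5: W B2 → L2 hit [D]
6: R B6 → L2 miss wb→B2 [-]
7: W B0 → L0 miss [D]
8: R B6 → L2 hit [-]

DIRTY = [0, 3, 5]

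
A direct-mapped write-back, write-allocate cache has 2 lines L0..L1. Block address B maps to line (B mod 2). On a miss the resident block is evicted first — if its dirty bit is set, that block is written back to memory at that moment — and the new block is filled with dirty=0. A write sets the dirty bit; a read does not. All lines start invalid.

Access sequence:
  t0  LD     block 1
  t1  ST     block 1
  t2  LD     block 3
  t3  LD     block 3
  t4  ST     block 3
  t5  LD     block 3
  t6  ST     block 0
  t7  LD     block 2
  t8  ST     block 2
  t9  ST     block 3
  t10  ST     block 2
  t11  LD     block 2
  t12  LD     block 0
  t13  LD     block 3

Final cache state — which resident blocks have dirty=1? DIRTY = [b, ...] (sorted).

0: R B1 → L1 miss [-]
1: W B1 → L1 hit [D]
2: R B3 → L1 miss wb→B1 [-]
3: R B3 → L1 hit [-]
4: W B3 → L1 hit [D]
5: R B3 → L1 hit [D]
6: W B0 → L0 miss [D]
7: R B2 → L0 miss wb→B0 [-]
8: W B2 → L0 hit [D]
9: W B3 → L1 hit [D]
10: W B2 → L0 hit [D]
11: R B2 → L0 hit [D]
12: R B0 → L0 miss wb→B2 [-]
13: R B3 → L1 hit [D]

DIRTY = [3]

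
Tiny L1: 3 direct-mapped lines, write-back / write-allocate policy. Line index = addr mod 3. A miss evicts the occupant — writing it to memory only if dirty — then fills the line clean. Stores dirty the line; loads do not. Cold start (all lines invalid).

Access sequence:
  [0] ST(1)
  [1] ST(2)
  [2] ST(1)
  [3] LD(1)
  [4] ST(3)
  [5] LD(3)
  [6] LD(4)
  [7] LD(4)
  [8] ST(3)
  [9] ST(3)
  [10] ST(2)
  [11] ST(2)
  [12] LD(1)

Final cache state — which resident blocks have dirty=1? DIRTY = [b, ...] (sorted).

  0 | W B1 → L1 miss [D]
  1 | W B2 → L2 miss [D]
  2 | W B1 → L1 hit [D]
  3 | R B1 → L1 hit [D]
  4 | W B3 → L0 miss [D]
  5 | R B3 → L0 hit [D]
  6 | R B4 → L1 miss wb→B1 [-]
  7 | R B4 → L1 hit [-]
  8 | W B3 → L0 hit [D]
  9 | W B3 → L0 hit [D]
  10 | W B2 → L2 hit [D]
  11 | W B2 → L2 hit [D]
  12 | R B1 → L1 miss [-]

DIRTY = [2, 3]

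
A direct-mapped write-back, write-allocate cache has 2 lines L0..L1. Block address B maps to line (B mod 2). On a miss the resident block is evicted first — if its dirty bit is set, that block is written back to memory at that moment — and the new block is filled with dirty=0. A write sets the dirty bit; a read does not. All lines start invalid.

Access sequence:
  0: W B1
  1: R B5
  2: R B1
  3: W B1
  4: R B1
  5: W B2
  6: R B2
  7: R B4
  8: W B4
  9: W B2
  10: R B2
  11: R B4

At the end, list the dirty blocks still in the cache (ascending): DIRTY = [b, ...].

DIRTY = [1]

  0 | W B1 → L1 miss [D]
  1 | R B5 → L1 miss wb→B1 [-]
  2 | R B1 → L1 miss [-]
  3 | W B1 → L1 hit [D]
  4 | R B1 → L1 hit [D]
  5 | W B2 → L0 miss [D]
  6 | R B2 → L0 hit [D]
  7 | R B4 → L0 miss wb→B2 [-]
  8 | W B4 → L0 hit [D]
  9 | W B2 → L0 miss wb→B4 [D]
  10 | R B2 → L0 hit [D]
  11 | R B4 → L0 miss wb→B2 [-]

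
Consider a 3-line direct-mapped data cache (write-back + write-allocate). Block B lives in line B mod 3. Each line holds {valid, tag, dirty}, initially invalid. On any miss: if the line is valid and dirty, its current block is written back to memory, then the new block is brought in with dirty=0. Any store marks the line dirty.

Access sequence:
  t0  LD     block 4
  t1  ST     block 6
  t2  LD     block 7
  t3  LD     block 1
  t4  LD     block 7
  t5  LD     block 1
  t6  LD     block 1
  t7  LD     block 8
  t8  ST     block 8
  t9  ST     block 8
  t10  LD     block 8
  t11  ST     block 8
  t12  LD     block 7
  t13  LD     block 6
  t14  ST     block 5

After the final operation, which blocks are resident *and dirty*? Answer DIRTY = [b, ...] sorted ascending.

DIRTY = [5, 6]

  0 | R B4 → L1 miss [-]
  1 | W B6 → L0 miss [D]
  2 | R B7 → L1 miss [-]
  3 | R B1 → L1 miss [-]
  4 | R B7 → L1 miss [-]
  5 | R B1 → L1 miss [-]
  6 | R B1 → L1 hit [-]
  7 | R B8 → L2 miss [-]
  8 | W B8 → L2 hit [D]
  9 | W B8 → L2 hit [D]
  10 | R B8 → L2 hit [D]
  11 | W B8 → L2 hit [D]
  12 | R B7 → L1 miss [-]
  13 | R B6 → L0 hit [D]
  14 | W B5 → L2 miss wb→B8 [D]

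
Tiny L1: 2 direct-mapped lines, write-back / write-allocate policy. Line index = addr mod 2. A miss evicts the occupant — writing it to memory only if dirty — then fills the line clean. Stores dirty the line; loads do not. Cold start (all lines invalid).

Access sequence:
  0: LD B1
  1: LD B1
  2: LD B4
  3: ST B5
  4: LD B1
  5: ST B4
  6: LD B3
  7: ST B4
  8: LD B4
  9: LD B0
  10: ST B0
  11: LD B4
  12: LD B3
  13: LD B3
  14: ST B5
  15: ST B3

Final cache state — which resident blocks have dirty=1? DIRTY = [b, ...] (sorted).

DIRTY = [3]

0: R B1 -> L1 miss  d=-]
1: R B1 -> L1 hit  d=-]
2: R B4 -> L0 miss  d=-]
3: W B5 -> L1 miss  d=D]
4: R B1 -> L1 miss wb->B5  d=-]
5: W B4 -> L0 hit  d=D]
6: R B3 -> L1 miss  d=-]
7: W B4 -> L0 hit  d=D]
8: R B4 -> L0 hit  d=D]
9: R B0 -> L0 miss wb->B4  d=-]
10: W B0 -> L0 hit  d=D]
11: R B4 -> L0 miss wb->B0  d=-]
12: R B3 -> L1 hit  d=-]
13: R B3 -> L1 hit  d=-]
14: W B5 -> L1 miss  d=D]
15: W B3 -> L1 miss wb->B5  d=D]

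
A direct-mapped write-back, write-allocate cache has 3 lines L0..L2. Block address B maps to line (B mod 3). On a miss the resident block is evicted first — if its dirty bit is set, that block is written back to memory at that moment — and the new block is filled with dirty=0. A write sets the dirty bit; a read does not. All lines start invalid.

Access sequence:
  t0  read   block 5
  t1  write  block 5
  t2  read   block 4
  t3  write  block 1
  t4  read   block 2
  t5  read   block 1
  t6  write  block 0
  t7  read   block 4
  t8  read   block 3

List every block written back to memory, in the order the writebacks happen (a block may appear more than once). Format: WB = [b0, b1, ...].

0: R B5 -> L2 miss  d=-]
1: W B5 -> L2 hit  d=D]
2: R B4 -> L1 miss  d=-]
3: W B1 -> L1 miss  d=D]
4: R B2 -> L2 miss wb->B5  d=-]
5: R B1 -> L1 hit  d=D]
6: W B0 -> L0 miss  d=D]
7: R B4 -> L1 miss wb->B1  d=-]
8: R B3 -> L0 miss wb->B0  d=-]

WB = [5, 1, 0]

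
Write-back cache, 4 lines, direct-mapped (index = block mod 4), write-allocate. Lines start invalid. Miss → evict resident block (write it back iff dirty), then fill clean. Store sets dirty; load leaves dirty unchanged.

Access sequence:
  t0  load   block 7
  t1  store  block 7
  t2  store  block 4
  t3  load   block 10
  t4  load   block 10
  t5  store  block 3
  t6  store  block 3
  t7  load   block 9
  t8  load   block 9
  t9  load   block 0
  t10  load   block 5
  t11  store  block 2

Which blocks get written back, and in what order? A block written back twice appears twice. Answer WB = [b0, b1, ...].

0: R B7 -> L3 miss  d=-]
1: W B7 -> L3 hit  d=D]
2: W B4 -> L0 miss  d=D]
3: R B10 -> L2 miss  d=-]
4: R B10 -> L2 hit  d=-]
5: W B3 -> L3 miss wb->B7  d=D]
6: W B3 -> L3 hit  d=D]
7: R B9 -> L1 miss  d=-]
8: R B9 -> L1 hit  d=-]
9: R B0 -> L0 miss wb->B4  d=-]
10: R B5 -> L1 miss  d=-]
11: W B2 -> L2 miss  d=D]

WB = [7, 4]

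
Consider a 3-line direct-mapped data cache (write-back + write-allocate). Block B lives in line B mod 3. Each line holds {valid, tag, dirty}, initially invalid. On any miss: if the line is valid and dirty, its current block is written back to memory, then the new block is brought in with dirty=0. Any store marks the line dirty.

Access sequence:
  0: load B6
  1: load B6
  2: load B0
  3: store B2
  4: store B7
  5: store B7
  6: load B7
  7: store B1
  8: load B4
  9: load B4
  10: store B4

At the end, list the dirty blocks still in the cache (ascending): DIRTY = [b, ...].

0: R B6 -> L0 miss  d=-]
1: R B6 -> L0 hit  d=-]
2: R B0 -> L0 miss  d=-]
3: W B2 -> L2 miss  d=D]
4: W B7 -> L1 miss  d=D]
5: W B7 -> L1 hit  d=D]
6: R B7 -> L1 hit  d=D]
7: W B1 -> L1 miss wb->B7  d=D]
8: R B4 -> L1 miss wb->B1  d=-]
9: R B4 -> L1 hit  d=-]
10: W B4 -> L1 hit  d=D]

DIRTY = [2, 4]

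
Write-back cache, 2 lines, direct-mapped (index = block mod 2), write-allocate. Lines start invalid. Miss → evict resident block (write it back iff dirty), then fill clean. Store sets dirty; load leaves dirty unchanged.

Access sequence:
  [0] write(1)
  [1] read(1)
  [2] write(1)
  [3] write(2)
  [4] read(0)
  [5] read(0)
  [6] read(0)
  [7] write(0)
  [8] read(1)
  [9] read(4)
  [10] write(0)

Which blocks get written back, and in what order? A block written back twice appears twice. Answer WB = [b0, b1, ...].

0: W B1 -> L1 miss  d=D]
1: R B1 -> L1 hit  d=D]
2: W B1 -> L1 hit  d=D]
3: W B2 -> L0 miss  d=D]
4: R B0 -> L0 miss wb->B2  d=-]
5: R B0 -> L0 hit  d=-]
6: R B0 -> L0 hit  d=-]
7: W B0 -> L0 hit  d=D]
8: R B1 -> L1 hit  d=D]
9: R B4 -> L0 miss wb->B0  d=-]
10: W B0 -> L0 miss  d=D]

WB = [2, 0]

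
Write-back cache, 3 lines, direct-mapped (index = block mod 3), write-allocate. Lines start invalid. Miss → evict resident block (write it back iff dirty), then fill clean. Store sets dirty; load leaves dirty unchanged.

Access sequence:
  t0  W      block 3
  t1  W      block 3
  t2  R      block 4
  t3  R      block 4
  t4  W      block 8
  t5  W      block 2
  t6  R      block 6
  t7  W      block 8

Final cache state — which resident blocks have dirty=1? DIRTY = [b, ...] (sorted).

DIRTY = [8]

  0 | W B3 → L0 miss [D]
  1 | W B3 → L0 hit [D]
  2 | R B4 → L1 miss [-]
  3 | R B4 → L1 hit [-]
  4 | W B8 → L2 miss [D]
  5 | W B2 → L2 miss wb→B8 [D]
  6 | R B6 → L0 miss wb→B3 [-]
  7 | W B8 → L2 miss wb→B2 [D]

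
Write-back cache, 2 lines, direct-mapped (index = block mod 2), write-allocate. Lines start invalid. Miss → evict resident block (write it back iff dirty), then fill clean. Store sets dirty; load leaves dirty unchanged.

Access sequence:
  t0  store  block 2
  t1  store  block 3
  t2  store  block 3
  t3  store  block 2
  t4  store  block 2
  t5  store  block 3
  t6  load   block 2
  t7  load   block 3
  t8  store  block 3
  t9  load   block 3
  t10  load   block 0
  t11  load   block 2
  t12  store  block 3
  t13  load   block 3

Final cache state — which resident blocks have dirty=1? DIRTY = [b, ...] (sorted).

0: W B2 -> L0 miss  d=D]
1: W B3 -> L1 miss  d=D]
2: W B3 -> L1 hit  d=D]
3: W B2 -> L0 hit  d=D]
4: W B2 -> L0 hit  d=D]
5: W B3 -> L1 hit  d=D]
6: R B2 -> L0 hit  d=D]
7: R B3 -> L1 hit  d=D]
8: W B3 -> L1 hit  d=D]
9: R B3 -> L1 hit  d=D]
10: R B0 -> L0 miss wb->B2  d=-]
11: R B2 -> L0 miss  d=-]
12: W B3 -> L1 hit  d=D]
13: R B3 -> L1 hit  d=D]

DIRTY = [3]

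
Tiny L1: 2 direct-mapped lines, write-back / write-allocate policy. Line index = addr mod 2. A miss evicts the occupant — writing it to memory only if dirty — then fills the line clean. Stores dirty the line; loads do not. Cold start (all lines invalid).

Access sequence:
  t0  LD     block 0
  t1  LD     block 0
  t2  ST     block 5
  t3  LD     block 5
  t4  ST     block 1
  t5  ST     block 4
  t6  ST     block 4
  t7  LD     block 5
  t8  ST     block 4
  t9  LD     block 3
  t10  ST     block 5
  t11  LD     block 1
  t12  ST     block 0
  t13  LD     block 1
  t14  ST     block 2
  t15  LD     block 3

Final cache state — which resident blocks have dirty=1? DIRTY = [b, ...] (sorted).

  0 | R B0 → L0 miss [-]
  1 | R B0 → L0 hit [-]
  2 | W B5 → L1 miss [D]
  3 | R B5 → L1 hit [D]
  4 | W B1 → L1 miss wb→B5 [D]
  5 | W B4 → L0 miss [D]
  6 | W B4 → L0 hit [D]
  7 | R B5 → L1 miss wb→B1 [-]
  8 | W B4 → L0 hit [D]
  9 | R B3 → L1 miss [-]
  10 | W B5 → L1 miss [D]
  11 | R B1 → L1 miss wb→B5 [-]
  12 | W B0 → L0 miss wb→B4 [D]
  13 | R B1 → L1 hit [-]
  14 | W B2 → L0 miss wb→B0 [D]
  15 | R B3 → L1 miss [-]

DIRTY = [2]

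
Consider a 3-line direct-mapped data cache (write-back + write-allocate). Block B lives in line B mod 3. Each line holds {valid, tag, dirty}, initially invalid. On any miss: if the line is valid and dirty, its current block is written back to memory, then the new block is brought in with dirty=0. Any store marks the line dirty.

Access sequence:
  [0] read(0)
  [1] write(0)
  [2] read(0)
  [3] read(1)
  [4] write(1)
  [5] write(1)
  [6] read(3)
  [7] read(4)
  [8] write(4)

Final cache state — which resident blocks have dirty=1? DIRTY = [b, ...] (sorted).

0: R B0 → L0 miss [-]
1: W B0 → L0 hit [D]
2: R B0 → L0 hit [D]
3: R B1 → L1 miss [-]
4: W B1 → L1 hit [D]
5: W B1 → L1 hit [D]
6: R B3 → L0 miss wb→B0 [-]
7: R B4 → L1 miss wb→B1 [-]
8: W B4 → L1 hit [D]

DIRTY = [4]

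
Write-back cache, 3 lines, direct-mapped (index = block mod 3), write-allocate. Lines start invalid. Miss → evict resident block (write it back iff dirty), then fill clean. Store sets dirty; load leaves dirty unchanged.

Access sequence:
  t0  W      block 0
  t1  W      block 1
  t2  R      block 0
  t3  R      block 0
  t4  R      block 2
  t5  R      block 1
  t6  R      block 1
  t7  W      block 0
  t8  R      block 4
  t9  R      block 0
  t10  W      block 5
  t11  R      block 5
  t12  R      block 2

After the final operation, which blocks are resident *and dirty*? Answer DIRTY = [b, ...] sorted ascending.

DIRTY = [0]

0: W B0 → L0 miss [D]
1: W B1 → L1 miss [D]
2: R B0 → L0 hit [D]
3: R B0 → L0 hit [D]
4: R B2 → L2 miss [-]
5: R B1 → L1 hit [D]
6: R B1 → L1 hit [D]
7: W B0 → L0 hit [D]
8: R B4 → L1 miss wb→B1 [-]
9: R B0 → L0 hit [D]
10: W B5 → L2 miss [D]
11: R B5 → L2 hit [D]
12: R B2 → L2 miss wb→B5 [-]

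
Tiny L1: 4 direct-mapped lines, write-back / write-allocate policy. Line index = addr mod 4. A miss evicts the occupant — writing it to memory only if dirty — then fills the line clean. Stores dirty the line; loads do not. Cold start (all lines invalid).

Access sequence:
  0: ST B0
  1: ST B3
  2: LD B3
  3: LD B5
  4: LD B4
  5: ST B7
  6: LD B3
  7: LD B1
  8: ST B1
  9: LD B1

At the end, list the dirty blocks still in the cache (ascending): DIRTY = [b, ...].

  0 | W B0 → L0 miss [D]
  1 | W B3 → L3 miss [D]
  2 | R B3 → L3 hit [D]
  3 | R B5 → L1 miss [-]
  4 | R B4 → L0 miss wb→B0 [-]
  5 | W B7 → L3 miss wb→B3 [D]
  6 | R B3 → L3 miss wb→B7 [-]
  7 | R B1 → L1 miss [-]
  8 | W B1 → L1 hit [D]
  9 | R B1 → L1 hit [D]

DIRTY = [1]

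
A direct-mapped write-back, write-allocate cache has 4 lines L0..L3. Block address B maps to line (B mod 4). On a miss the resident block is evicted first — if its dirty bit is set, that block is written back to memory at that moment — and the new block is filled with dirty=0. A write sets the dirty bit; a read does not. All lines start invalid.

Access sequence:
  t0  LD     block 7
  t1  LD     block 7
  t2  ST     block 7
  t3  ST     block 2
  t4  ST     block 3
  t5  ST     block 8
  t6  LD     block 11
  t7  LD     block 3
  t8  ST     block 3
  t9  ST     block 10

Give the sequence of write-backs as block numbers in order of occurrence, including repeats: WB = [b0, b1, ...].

WB = [7, 3, 2]

0: R B7 -> L3 miss  d=-]
1: R B7 -> L3 hit  d=-]
2: W B7 -> L3 hit  d=D]
3: W B2 -> L2 miss  d=D]
4: W B3 -> L3 miss wb->B7  d=D]
5: W B8 -> L0 miss  d=D]
6: R B11 -> L3 miss wb->B3  d=-]
7: R B3 -> L3 miss  d=-]
8: W B3 -> L3 hit  d=D]
9: W B10 -> L2 miss wb->B2  d=D]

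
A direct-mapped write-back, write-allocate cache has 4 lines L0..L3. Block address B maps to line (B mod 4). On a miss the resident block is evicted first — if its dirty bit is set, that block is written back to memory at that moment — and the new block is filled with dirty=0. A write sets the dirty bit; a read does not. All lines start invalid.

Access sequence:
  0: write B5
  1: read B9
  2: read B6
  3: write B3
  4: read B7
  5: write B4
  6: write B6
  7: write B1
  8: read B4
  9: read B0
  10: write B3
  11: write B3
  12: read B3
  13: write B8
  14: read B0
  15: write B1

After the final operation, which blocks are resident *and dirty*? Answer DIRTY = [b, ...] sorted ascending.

DIRTY = [1, 3, 6]

0: W B5 -> L1 miss  d=D]
1: R B9 -> L1 miss wb->B5  d=-]
2: R B6 -> L2 miss  d=-]
3: W B3 -> L3 miss  d=D]
4: R B7 -> L3 miss wb->B3  d=-]
5: W B4 -> L0 miss  d=D]
6: W B6 -> L2 hit  d=D]
7: W B1 -> L1 miss  d=D]
8: R B4 -> L0 hit  d=D]
9: R B0 -> L0 miss wb->B4  d=-]
10: W B3 -> L3 miss  d=D]
11: W B3 -> L3 hit  d=D]
12: R B3 -> L3 hit  d=D]
13: W B8 -> L0 miss  d=D]
14: R B0 -> L0 miss wb->B8  d=-]
15: W B1 -> L1 hit  d=D]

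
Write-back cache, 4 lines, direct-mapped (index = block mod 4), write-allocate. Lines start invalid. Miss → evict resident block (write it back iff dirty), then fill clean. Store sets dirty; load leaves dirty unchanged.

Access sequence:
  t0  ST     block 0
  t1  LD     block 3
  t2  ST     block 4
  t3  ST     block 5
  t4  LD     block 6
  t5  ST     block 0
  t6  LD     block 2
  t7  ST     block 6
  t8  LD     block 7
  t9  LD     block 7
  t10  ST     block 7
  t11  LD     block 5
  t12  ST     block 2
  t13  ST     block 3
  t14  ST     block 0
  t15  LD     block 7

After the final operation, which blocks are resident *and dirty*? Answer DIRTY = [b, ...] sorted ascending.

DIRTY = [0, 2, 5]

0: W B0 → L0 miss [D]
1: R B3 → L3 miss [-]
2: W B4 → L0 miss wb→B0 [D]
3: W B5 → L1 miss [D]
4: R B6 → L2 miss [-]
5: W B0 → L0 miss wb→B4 [D]
6: R B2 → L2 miss [-]
7: W B6 → L2 miss [D]
8: R B7 → L3 miss [-]
9: R B7 → L3 hit [-]
10: W B7 → L3 hit [D]
11: R B5 → L1 hit [D]
12: W B2 → L2 miss wb→B6 [D]
13: W B3 → L3 miss wb→B7 [D]
14: W B0 → L0 hit [D]
15: R B7 → L3 miss wb→B3 [-]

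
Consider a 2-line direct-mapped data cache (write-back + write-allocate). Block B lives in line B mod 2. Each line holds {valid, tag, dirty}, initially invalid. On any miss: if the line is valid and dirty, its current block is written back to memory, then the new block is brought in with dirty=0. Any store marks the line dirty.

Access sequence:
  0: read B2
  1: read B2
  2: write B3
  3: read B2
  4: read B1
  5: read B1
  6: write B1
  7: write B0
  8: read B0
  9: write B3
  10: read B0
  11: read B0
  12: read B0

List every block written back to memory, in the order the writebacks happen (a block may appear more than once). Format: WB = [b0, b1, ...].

WB = [3, 1]

0: R B2 -> L0 miss  d=-]
1: R B2 -> L0 hit  d=-]
2: W B3 -> L1 miss  d=D]
3: R B2 -> L0 hit  d=-]
4: R B1 -> L1 miss wb->B3  d=-]
5: R B1 -> L1 hit  d=-]
6: W B1 -> L1 hit  d=D]
7: W B0 -> L0 miss  d=D]
8: R B0 -> L0 hit  d=D]
9: W B3 -> L1 miss wb->B1  d=D]
10: R B0 -> L0 hit  d=D]
11: R B0 -> L0 hit  d=D]
12: R B0 -> L0 hit  d=D]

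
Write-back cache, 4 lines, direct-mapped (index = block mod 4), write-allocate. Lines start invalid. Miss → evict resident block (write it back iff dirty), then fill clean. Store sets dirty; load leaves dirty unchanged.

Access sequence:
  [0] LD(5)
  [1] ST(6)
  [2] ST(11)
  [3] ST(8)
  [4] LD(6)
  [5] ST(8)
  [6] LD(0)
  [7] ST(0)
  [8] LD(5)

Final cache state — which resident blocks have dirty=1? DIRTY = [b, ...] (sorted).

DIRTY = [0, 6, 11]

0: R B5 -> L1 miss  d=-]
1: W B6 -> L2 miss  d=D]
2: W B11 -> L3 miss  d=D]
3: W B8 -> L0 miss  d=D]
4: R B6 -> L2 hit  d=D]
5: W B8 -> L0 hit  d=D]
6: R B0 -> L0 miss wb->B8  d=-]
7: W B0 -> L0 hit  d=D]
8: R B5 -> L1 hit  d=-]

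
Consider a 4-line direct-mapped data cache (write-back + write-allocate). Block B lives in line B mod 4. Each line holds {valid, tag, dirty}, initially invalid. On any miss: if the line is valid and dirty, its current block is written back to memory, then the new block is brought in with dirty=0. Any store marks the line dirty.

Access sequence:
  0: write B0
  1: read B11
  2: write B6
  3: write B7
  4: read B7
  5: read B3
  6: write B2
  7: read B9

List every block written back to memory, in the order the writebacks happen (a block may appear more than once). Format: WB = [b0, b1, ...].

WB = [7, 6]

0: W B0 -> L0 miss  d=D]
1: R B11 -> L3 miss  d=-]
2: W B6 -> L2 miss  d=D]
3: W B7 -> L3 miss  d=D]
4: R B7 -> L3 hit  d=D]
5: R B3 -> L3 miss wb->B7  d=-]
6: W B2 -> L2 miss wb->B6  d=D]
7: R B9 -> L1 miss  d=-]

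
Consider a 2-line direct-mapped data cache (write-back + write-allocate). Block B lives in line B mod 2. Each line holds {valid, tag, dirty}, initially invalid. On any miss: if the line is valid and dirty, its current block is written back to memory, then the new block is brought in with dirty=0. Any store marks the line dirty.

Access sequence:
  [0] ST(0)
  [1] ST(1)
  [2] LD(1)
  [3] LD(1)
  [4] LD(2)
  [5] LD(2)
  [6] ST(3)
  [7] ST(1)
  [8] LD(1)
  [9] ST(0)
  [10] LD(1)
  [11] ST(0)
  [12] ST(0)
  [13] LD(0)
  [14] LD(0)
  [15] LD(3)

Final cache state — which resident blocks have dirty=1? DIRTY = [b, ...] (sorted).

0: W B0 -> L0 miss  d=D]
1: W B1 -> L1 miss  d=D]
2: R B1 -> L1 hit  d=D]
3: R B1 -> L1 hit  d=D]
4: R B2 -> L0 miss wb->B0  d=-]
5: R B2 -> L0 hit  d=-]
6: W B3 -> L1 miss wb->B1  d=D]
7: W B1 -> L1 miss wb->B3  d=D]
8: R B1 -> L1 hit  d=D]
9: W B0 -> L0 miss  d=D]
10: R B1 -> L1 hit  d=D]
11: W B0 -> L0 hit  d=D]
12: W B0 -> L0 hit  d=D]
13: R B0 -> L0 hit  d=D]
14: R B0 -> L0 hit  d=D]
15: R B3 -> L1 miss wb->B1  d=-]

DIRTY = [0]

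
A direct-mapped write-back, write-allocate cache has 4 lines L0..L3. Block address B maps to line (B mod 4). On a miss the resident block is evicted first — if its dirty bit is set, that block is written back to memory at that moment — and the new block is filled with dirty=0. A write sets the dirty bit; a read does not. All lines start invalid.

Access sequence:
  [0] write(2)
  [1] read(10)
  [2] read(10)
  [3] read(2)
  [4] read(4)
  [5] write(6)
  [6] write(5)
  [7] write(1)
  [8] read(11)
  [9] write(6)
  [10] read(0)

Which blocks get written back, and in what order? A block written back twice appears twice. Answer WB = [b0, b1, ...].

WB = [2, 5]

  0 | W B2 → L2 miss [D]
  1 | R B10 → L2 miss wb→B2 [-]
  2 | R B10 → L2 hit [-]
  3 | R B2 → L2 miss [-]
  4 | R B4 → L0 miss [-]
  5 | W B6 → L2 miss [D]
  6 | W B5 → L1 miss [D]
  7 | W B1 → L1 miss wb→B5 [D]
  8 | R B11 → L3 miss [-]
  9 | W B6 → L2 hit [D]
  10 | R B0 → L0 miss [-]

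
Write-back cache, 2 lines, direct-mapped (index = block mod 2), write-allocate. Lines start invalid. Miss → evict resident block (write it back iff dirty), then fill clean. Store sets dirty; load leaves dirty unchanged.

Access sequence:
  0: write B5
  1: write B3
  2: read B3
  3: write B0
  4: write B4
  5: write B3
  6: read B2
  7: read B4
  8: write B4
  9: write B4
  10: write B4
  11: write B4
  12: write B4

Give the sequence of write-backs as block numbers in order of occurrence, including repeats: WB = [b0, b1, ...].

WB = [5, 0, 4]

0: W B5 → L1 miss [D]
1: W B3 → L1 miss wb→B5 [D]
2: R B3 → L1 hit [D]
3: W B0 → L0 miss [D]
4: W B4 → L0 miss wb→B0 [D]
5: W B3 → L1 hit [D]
6: R B2 → L0 miss wb→B4 [-]
7: R B4 → L0 miss [-]
8: W B4 → L0 hit [D]
9: W B4 → L0 hit [D]
10: W B4 → L0 hit [D]
11: W B4 → L0 hit [D]
12: W B4 → L0 hit [D]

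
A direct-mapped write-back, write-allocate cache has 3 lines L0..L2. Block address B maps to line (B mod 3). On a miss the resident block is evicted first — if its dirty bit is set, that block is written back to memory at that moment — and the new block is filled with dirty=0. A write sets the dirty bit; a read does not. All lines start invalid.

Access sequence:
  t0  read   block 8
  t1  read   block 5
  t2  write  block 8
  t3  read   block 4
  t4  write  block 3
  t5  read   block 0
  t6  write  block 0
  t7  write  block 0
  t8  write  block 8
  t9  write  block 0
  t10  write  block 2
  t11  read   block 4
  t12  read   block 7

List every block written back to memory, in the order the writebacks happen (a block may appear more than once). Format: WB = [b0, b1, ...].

0: R B8 → L2 miss [-]
1: R B5 → L2 miss [-]
2: W B8 → L2 miss [D]
3: R B4 → L1 miss [-]
4: W B3 → L0 miss [D]
5: R B0 → L0 miss wb→B3 [-]
6: W B0 → L0 hit [D]
7: W B0 → L0 hit [D]
8: W B8 → L2 hit [D]
9: W B0 → L0 hit [D]
10: W B2 → L2 miss wb→B8 [D]
11: R B4 → L1 hit [-]
12: R B7 → L1 miss [-]

WB = [3, 8]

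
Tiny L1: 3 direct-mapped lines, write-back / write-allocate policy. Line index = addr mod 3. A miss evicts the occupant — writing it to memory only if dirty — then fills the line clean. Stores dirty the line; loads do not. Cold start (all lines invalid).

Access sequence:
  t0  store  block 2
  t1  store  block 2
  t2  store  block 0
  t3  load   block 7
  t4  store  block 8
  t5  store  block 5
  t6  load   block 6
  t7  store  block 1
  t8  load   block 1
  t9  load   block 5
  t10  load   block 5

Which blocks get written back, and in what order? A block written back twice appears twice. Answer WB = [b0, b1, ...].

0: W B2 → L2 miss [D]
1: W B2 → L2 hit [D]
2: W B0 → L0 miss [D]
3: R B7 → L1 miss [-]
4: W B8 → L2 miss wb→B2 [D]
5: W B5 → L2 miss wb→B8 [D]
6: R B6 → L0 miss wb→B0 [-]
7: W B1 → L1 miss [D]
8: R B1 → L1 hit [D]
9: R B5 → L2 hit [D]
10: R B5 → L2 hit [D]

WB = [2, 8, 0]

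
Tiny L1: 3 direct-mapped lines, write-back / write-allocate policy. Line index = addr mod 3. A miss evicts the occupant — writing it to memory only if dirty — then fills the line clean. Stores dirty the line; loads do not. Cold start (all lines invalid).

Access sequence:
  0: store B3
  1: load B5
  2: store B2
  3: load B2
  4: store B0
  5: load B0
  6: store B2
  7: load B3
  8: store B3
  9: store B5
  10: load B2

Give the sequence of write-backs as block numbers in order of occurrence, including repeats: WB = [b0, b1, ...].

0: W B3 → L0 miss [D]
1: R B5 → L2 miss [-]
2: W B2 → L2 miss [D]
3: R B2 → L2 hit [D]
4: W B0 → L0 miss wb→B3 [D]
5: R B0 → L0 hit [D]
6: W B2 → L2 hit [D]
7: R B3 → L0 miss wb→B0 [-]
8: W B3 → L0 hit [D]
9: W B5 → L2 miss wb→B2 [D]
10: R B2 → L2 miss wb→B5 [-]

WB = [3, 0, 2, 5]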